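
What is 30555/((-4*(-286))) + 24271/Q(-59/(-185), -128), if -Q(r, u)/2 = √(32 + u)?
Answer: 30555/1144 + 24271*I*√6/48 ≈ 26.709 + 1238.6*I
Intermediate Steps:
Q(r, u) = -2*√(32 + u)
30555/((-4*(-286))) + 24271/Q(-59/(-185), -128) = 30555/((-4*(-286))) + 24271/((-2*√(32 - 128))) = 30555/1144 + 24271/((-8*I*√6)) = 30555/1144 + 24271*(I*√6/48) = 30555/1144 + 24271*I*√6/48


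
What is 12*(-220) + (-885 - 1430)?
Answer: -4955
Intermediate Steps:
12*(-220) + (-885 - 1430) = -2640 - 2315 = -4955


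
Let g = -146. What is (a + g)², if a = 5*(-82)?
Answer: 309136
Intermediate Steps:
a = -410
(a + g)² = (-410 - 146)² = (-556)² = 309136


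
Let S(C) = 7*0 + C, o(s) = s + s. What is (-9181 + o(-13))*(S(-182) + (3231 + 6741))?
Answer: -90136530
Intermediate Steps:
o(s) = 2*s
S(C) = C (S(C) = 0 + C = C)
(-9181 + o(-13))*(S(-182) + (3231 + 6741)) = (-9181 + 2*(-13))*(-182 + (3231 + 6741)) = (-9181 - 26)*(-182 + 9972) = -9207*9790 = -90136530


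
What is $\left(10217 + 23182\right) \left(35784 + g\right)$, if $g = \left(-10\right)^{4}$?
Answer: $1529139816$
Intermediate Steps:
$g = 10000$
$\left(10217 + 23182\right) \left(35784 + g\right) = \left(10217 + 23182\right) \left(35784 + 10000\right) = 33399 \cdot 45784 = 1529139816$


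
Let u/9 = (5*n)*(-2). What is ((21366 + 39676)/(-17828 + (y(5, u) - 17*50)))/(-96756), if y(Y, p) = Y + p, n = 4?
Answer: 30521/920778474 ≈ 3.3147e-5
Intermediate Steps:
u = -360 (u = 9*((5*4)*(-2)) = 9*(20*(-2)) = 9*(-40) = -360)
((21366 + 39676)/(-17828 + (y(5, u) - 17*50)))/(-96756) = ((21366 + 39676)/(-17828 + ((5 - 360) - 17*50)))/(-96756) = (61042/(-17828 + (-355 - 850)))*(-1/96756) = (61042/(-17828 - 1205))*(-1/96756) = (61042/(-19033))*(-1/96756) = (61042*(-1/19033))*(-1/96756) = -61042/19033*(-1/96756) = 30521/920778474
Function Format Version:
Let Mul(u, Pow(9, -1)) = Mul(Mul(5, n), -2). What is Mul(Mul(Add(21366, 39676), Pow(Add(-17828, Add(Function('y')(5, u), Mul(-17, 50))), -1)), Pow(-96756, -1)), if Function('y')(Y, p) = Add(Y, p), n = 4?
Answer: Rational(30521, 920778474) ≈ 3.3147e-5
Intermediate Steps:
u = -360 (u = Mul(9, Mul(Mul(5, 4), -2)) = Mul(9, Mul(20, -2)) = Mul(9, -40) = -360)
Mul(Mul(Add(21366, 39676), Pow(Add(-17828, Add(Function('y')(5, u), Mul(-17, 50))), -1)), Pow(-96756, -1)) = Mul(Mul(Add(21366, 39676), Pow(Add(-17828, Add(Add(5, -360), Mul(-17, 50))), -1)), Pow(-96756, -1)) = Mul(Mul(61042, Pow(Add(-17828, Add(-355, -850)), -1)), Rational(-1, 96756)) = Mul(Mul(61042, Pow(Add(-17828, -1205), -1)), Rational(-1, 96756)) = Mul(Mul(61042, Pow(-19033, -1)), Rational(-1, 96756)) = Mul(Mul(61042, Rational(-1, 19033)), Rational(-1, 96756)) = Mul(Rational(-61042, 19033), Rational(-1, 96756)) = Rational(30521, 920778474)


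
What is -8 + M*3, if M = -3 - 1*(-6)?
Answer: 1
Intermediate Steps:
M = 3 (M = -3 + 6 = 3)
-8 + M*3 = -8 + 3*3 = -8 + 9 = 1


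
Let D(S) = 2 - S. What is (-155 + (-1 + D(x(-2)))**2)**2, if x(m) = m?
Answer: 21316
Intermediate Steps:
(-155 + (-1 + D(x(-2)))**2)**2 = (-155 + (-1 + (2 - 1*(-2)))**2)**2 = (-155 + (-1 + (2 + 2))**2)**2 = (-155 + (-1 + 4)**2)**2 = (-155 + 3**2)**2 = (-155 + 9)**2 = (-146)**2 = 21316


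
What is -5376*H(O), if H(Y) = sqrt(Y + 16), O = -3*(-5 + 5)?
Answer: -21504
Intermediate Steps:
O = 0 (O = -3*0 = 0)
H(Y) = sqrt(16 + Y)
-5376*H(O) = -5376*sqrt(16 + 0) = -5376*sqrt(16) = -5376*4 = -21504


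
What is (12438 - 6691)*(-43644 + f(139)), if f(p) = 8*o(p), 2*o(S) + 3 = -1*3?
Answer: -250959996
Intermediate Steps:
o(S) = -3 (o(S) = -3/2 + (-1*3)/2 = -3/2 + (½)*(-3) = -3/2 - 3/2 = -3)
f(p) = -24 (f(p) = 8*(-3) = -24)
(12438 - 6691)*(-43644 + f(139)) = (12438 - 6691)*(-43644 - 24) = 5747*(-43668) = -250959996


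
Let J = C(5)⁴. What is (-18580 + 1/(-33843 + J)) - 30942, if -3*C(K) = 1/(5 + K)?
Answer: -1357538168020478/27412829999 ≈ -49522.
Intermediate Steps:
C(K) = -1/(3*(5 + K))
J = 1/810000 (J = (-1/(15 + 3*5))⁴ = (-1/(15 + 15))⁴ = (-1/30)⁴ = 1/810000 ≈ 1.2346e-6)
(-18580 + 1/(-33843 + J)) - 30942 = (-18580 + 1/(-33843 + 1/810000)) - 30942 = (-18580 + 1/(-27412829999/810000)) - 30942 = (-18580 - 810000/27412829999) - 30942 = -509330382191420/27412829999 - 30942 = -1357538168020478/27412829999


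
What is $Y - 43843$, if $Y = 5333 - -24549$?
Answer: $-13961$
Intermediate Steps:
$Y = 29882$ ($Y = 5333 + 24549 = 29882$)
$Y - 43843 = 29882 - 43843 = -13961$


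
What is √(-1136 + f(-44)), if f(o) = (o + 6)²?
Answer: 2*√77 ≈ 17.550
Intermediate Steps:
f(o) = (6 + o)²
√(-1136 + f(-44)) = √(-1136 + (6 - 44)²) = √(-1136 + (-38)²) = √(-1136 + 1444) = √308 = 2*√77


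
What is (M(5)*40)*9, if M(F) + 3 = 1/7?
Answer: -7200/7 ≈ -1028.6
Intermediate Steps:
M(F) = -20/7 (M(F) = -3 + 1/7 = -3 + ⅐ = -20/7)
(M(5)*40)*9 = -20/7*40*9 = -800/7*9 = -7200/7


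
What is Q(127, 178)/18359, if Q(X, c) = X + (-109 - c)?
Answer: -160/18359 ≈ -0.0087151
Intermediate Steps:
Q(X, c) = -109 + X - c
Q(127, 178)/18359 = (-109 + 127 - 1*178)/18359 = (-109 + 127 - 178)*(1/18359) = -160*1/18359 = -160/18359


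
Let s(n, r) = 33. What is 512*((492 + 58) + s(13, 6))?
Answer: 298496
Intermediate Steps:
512*((492 + 58) + s(13, 6)) = 512*((492 + 58) + 33) = 512*(550 + 33) = 512*583 = 298496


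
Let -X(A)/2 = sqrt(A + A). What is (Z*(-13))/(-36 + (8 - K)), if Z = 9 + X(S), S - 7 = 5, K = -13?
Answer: 39/5 - 52*sqrt(6)/15 ≈ -0.69156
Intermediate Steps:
S = 12 (S = 7 + 5 = 12)
X(A) = -2*sqrt(2)*sqrt(A) (X(A) = -2*sqrt(A + A) = -2*sqrt(2)*sqrt(A))
Z = 9 - 4*sqrt(6) (Z = 9 - 2*sqrt(2)*sqrt(12) = 9 - 2*sqrt(2)*2*sqrt(3) = 9 - 4*sqrt(6) ≈ -0.79796)
(Z*(-13))/(-36 + (8 - K)) = ((9 - 4*sqrt(6))*(-13))/(-36 + (8 - 1*(-13))) = (-117 + 52*sqrt(6))/(-36 + (8 + 13)) = (-117 + 52*sqrt(6))/(-36 + 21) = (-117 + 52*sqrt(6))/(-15) = (-117 + 52*sqrt(6))*(-1/15) = 39/5 - 52*sqrt(6)/15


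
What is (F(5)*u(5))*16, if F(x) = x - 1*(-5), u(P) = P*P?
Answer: 4000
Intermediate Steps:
u(P) = P²
F(x) = 5 + x (F(x) = x + 5 = 5 + x)
(F(5)*u(5))*16 = ((5 + 5)*5²)*16 = (10*25)*16 = 250*16 = 4000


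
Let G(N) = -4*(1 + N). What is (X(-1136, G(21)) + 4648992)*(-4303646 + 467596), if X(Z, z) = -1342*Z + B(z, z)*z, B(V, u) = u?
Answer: -23711576390400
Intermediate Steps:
G(N) = -4 - 4*N
X(Z, z) = z² - 1342*Z (X(Z, z) = -1342*Z + z*z = -1342*Z + z² = z² - 1342*Z)
(X(-1136, G(21)) + 4648992)*(-4303646 + 467596) = (((-4 - 4*21)² - 1342*(-1136)) + 4648992)*(-4303646 + 467596) = (((-4 - 84)² + 1524512) + 4648992)*(-3836050) = (((-88)² + 1524512) + 4648992)*(-3836050) = ((7744 + 1524512) + 4648992)*(-3836050) = (1532256 + 4648992)*(-3836050) = 6181248*(-3836050) = -23711576390400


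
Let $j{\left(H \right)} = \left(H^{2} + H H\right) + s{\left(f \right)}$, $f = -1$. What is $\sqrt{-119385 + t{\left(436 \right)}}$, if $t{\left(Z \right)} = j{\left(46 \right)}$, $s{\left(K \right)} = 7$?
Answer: $3 i \sqrt{12794} \approx 339.33 i$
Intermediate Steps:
$j{\left(H \right)} = 7 + 2 H^{2}$ ($j{\left(H \right)} = \left(H^{2} + H H\right) + 7 = \left(H^{2} + H^{2}\right) + 7 = 2 H^{2} + 7 = 7 + 2 H^{2}$)
$t{\left(Z \right)} = 4239$ ($t{\left(Z \right)} = 7 + 2 \cdot 46^{2} = 7 + 2 \cdot 2116 = 7 + 4232 = 4239$)
$\sqrt{-119385 + t{\left(436 \right)}} = \sqrt{-119385 + 4239} = \sqrt{-115146} = 3 i \sqrt{12794}$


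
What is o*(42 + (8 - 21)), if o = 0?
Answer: 0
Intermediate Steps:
o*(42 + (8 - 21)) = 0*(42 + (8 - 21)) = 0*(42 - 13) = 0*29 = 0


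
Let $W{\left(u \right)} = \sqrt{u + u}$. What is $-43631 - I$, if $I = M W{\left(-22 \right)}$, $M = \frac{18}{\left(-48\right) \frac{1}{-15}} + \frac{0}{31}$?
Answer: $-43631 - \frac{45 i \sqrt{11}}{4} \approx -43631.0 - 37.312 i$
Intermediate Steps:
$W{\left(u \right)} = \sqrt{2} \sqrt{u}$ ($W{\left(u \right)} = \sqrt{2 u} = \sqrt{2} \sqrt{u}$)
$M = \frac{45}{8}$ ($M = \frac{18}{\left(-48\right) \left(- \frac{1}{15}\right)} + 0 \cdot \frac{1}{31} = \frac{18}{\frac{16}{5}} + 0 = 18 \cdot \frac{5}{16} + 0 = \frac{45}{8} + 0 = \frac{45}{8} \approx 5.625$)
$I = \frac{45 i \sqrt{11}}{4}$ ($I = \frac{45 \sqrt{2} \sqrt{-22}}{8} = \frac{45 \sqrt{2} i \sqrt{22}}{8} = \frac{45 \cdot 2 i \sqrt{11}}{8} = \frac{45 i \sqrt{11}}{4} \approx 37.312 i$)
$-43631 - I = -43631 - \frac{45 i \sqrt{11}}{4}$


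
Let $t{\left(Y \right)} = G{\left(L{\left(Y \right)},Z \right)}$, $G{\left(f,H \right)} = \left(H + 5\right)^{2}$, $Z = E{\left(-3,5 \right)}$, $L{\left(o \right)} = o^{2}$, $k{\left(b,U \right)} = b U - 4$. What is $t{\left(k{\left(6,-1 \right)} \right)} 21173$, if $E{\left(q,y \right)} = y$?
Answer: $2117300$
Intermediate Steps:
$k{\left(b,U \right)} = -4 + U b$ ($k{\left(b,U \right)} = U b - 4 = -4 + U b$)
$Z = 5$
$G{\left(f,H \right)} = \left(5 + H\right)^{2}$
$t{\left(Y \right)} = 100$ ($t{\left(Y \right)} = \left(5 + 5\right)^{2} = 10^{2} = 100$)
$t{\left(k{\left(6,-1 \right)} \right)} 21173 = 100 \cdot 21173 = 2117300$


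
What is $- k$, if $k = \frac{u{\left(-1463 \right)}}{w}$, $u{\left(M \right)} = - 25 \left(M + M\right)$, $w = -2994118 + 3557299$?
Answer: $- \frac{73150}{563181} \approx -0.12989$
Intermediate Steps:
$w = 563181$
$u{\left(M \right)} = - 50 M$ ($u{\left(M \right)} = - 25 \cdot 2 M = - 50 M$)
$k = \frac{73150}{563181}$ ($k = \frac{\left(-50\right) \left(-1463\right)}{563181} = 73150 \cdot \frac{1}{563181} = \frac{73150}{563181} \approx 0.12989$)
$- k = \left(-1\right) \frac{73150}{563181} = - \frac{73150}{563181}$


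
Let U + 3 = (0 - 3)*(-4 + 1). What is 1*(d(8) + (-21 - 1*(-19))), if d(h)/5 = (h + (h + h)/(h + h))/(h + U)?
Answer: 17/14 ≈ 1.2143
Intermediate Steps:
U = 6 (U = -3 + (0 - 3)*(-4 + 1) = -3 - 3*(-3) = -3 + 9 = 6)
d(h) = 5*(1 + h)/(6 + h) (d(h) = 5*((h + (h + h)/(h + h))/(h + 6)) = 5*((h + (2*h)/((2*h)))/(6 + h)) = 5*((h + (2*h)*(1/(2*h)))/(6 + h)) = 5*((h + 1)/(6 + h)) = 5*((1 + h)/(6 + h)) = 5*(1 + h)/(6 + h))
1*(d(8) + (-21 - 1*(-19))) = 1*(5*(1 + 8)/(6 + 8) + (-21 - 1*(-19))) = 1*(5*9/14 + (-21 + 19)) = 1*(5*(1/14)*9 - 2) = 1*(45/14 - 2) = 1*(17/14) = 17/14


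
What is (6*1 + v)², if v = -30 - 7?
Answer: 961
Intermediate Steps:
v = -37
(6*1 + v)² = (6*1 - 37)² = (6 - 37)² = (-31)² = 961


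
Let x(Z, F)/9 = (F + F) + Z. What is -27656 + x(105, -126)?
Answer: -28979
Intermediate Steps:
x(Z, F) = 9*Z + 18*F (x(Z, F) = 9*((F + F) + Z) = 9*(2*F + Z) = 9*(Z + 2*F) = 9*Z + 18*F)
-27656 + x(105, -126) = -27656 + (9*105 + 18*(-126)) = -27656 + (945 - 2268) = -27656 - 1323 = -28979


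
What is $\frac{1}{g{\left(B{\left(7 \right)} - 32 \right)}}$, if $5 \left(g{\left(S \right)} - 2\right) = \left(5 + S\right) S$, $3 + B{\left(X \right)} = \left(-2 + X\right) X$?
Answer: $\frac{1}{2} \approx 0.5$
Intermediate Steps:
$B{\left(X \right)} = -3 + X \left(-2 + X\right)$ ($B{\left(X \right)} = -3 + \left(-2 + X\right) X = -3 + X \left(-2 + X\right)$)
$g{\left(S \right)} = 2 + \frac{S \left(5 + S\right)}{5}$ ($g{\left(S \right)} = 2 + \frac{\left(5 + S\right) S}{5} = 2 + \frac{S \left(5 + S\right)}{5}$)
$\frac{1}{g{\left(B{\left(7 \right)} - 32 \right)}} = \frac{1}{2 - 0 + \frac{\left(\left(-3 + 7^{2} - 14\right) - 32\right)^{2}}{5}} = \frac{1}{2 - 0 + \frac{\left(\left(-3 + 49 - 14\right) - 32\right)^{2}}{5}} = \frac{1}{2 + \left(32 - 32\right) + \frac{\left(32 - 32\right)^{2}}{5}} = \frac{1}{2 + 0 + \frac{0^{2}}{5}} = \frac{1}{2 + 0 + \frac{1}{5} \cdot 0} = \frac{1}{2 + 0 + 0} = \frac{1}{2}$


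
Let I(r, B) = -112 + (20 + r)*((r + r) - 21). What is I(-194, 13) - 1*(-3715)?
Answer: 74769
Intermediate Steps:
I(r, B) = -112 + (-21 + 2*r)*(20 + r) (I(r, B) = -112 + (20 + r)*(2*r - 21) = -112 + (20 + r)*(-21 + 2*r) = -112 + (-21 + 2*r)*(20 + r))
I(-194, 13) - 1*(-3715) = (-532 + 2*(-194)**2 + 19*(-194)) - 1*(-3715) = (-532 + 2*37636 - 3686) + 3715 = (-532 + 75272 - 3686) + 3715 = 71054 + 3715 = 74769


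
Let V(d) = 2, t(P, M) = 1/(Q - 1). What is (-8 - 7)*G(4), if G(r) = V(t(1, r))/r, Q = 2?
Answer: -15/2 ≈ -7.5000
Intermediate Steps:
t(P, M) = 1 (t(P, M) = 1/(2 - 1) = 1/1 = 1)
G(r) = 2/r
(-8 - 7)*G(4) = (-8 - 7)*(2/4) = -30/4 = -15*1/2 = -15/2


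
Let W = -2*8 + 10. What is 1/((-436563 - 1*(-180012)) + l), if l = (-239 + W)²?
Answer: -1/196526 ≈ -5.0884e-6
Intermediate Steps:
W = -6 (W = -16 + 10 = -6)
l = 60025 (l = (-239 - 6)² = (-245)² = 60025)
1/((-436563 - 1*(-180012)) + l) = 1/((-436563 - 1*(-180012)) + 60025) = 1/((-436563 + 180012) + 60025) = 1/(-256551 + 60025) = 1/(-196526) = -1/196526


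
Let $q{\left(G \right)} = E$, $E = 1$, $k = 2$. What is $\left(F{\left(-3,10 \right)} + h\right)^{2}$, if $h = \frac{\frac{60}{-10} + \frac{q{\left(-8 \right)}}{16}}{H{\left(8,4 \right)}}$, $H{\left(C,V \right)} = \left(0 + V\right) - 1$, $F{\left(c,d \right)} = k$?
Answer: $\frac{1}{2304} \approx 0.00043403$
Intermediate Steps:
$F{\left(c,d \right)} = 2$
$q{\left(G \right)} = 1$
$H{\left(C,V \right)} = -1 + V$ ($H{\left(C,V \right)} = V - 1 = -1 + V$)
$h = - \frac{95}{48}$ ($h = \frac{\frac{60}{-10} + 1 \cdot \frac{1}{16}}{-1 + 4} = \frac{60 \left(- \frac{1}{10}\right) + 1 \cdot \frac{1}{16}}{3} = \left(-6 + \frac{1}{16}\right) \frac{1}{3} = \left(- \frac{95}{16}\right) \frac{1}{3} = - \frac{95}{48} \approx -1.9792$)
$\left(F{\left(-3,10 \right)} + h\right)^{2} = \left(2 - \frac{95}{48}\right)^{2} = \left(\frac{1}{48}\right)^{2} = \frac{1}{2304}$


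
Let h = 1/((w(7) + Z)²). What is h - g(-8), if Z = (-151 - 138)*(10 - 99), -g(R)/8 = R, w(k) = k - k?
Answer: -42340469823/661569841 ≈ -64.000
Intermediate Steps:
w(k) = 0
g(R) = -8*R
Z = 25721 (Z = -289*(-89) = 25721)
h = 1/661569841 (h = 1/((0 + 25721)²) = 1/(25721²) = 1/661569841 ≈ 1.5116e-9)
h - g(-8) = 1/661569841 - (-8)*(-8) = 1/661569841 - 1*64 = 1/661569841 - 64 = -42340469823/661569841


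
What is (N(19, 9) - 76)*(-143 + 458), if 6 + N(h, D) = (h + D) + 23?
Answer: -9765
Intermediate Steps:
N(h, D) = 17 + D + h (N(h, D) = -6 + ((h + D) + 23) = -6 + ((D + h) + 23) = -6 + (23 + D + h) = 17 + D + h)
(N(19, 9) - 76)*(-143 + 458) = ((17 + 9 + 19) - 76)*(-143 + 458) = (45 - 76)*315 = -31*315 = -9765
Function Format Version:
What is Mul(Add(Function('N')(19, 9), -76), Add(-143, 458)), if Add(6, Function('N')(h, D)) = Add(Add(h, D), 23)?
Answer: -9765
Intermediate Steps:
Function('N')(h, D) = Add(17, D, h) (Function('N')(h, D) = Add(-6, Add(Add(h, D), 23)) = Add(-6, Add(Add(D, h), 23)) = Add(-6, Add(23, D, h)) = Add(17, D, h))
Mul(Add(Function('N')(19, 9), -76), Add(-143, 458)) = Mul(Add(Add(17, 9, 19), -76), Add(-143, 458)) = Mul(Add(45, -76), 315) = Mul(-31, 315) = -9765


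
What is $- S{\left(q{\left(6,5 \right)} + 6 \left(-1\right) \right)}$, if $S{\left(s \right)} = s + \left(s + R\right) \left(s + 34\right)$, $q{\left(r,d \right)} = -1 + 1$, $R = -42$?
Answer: $1350$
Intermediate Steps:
$q{\left(r,d \right)} = 0$
$S{\left(s \right)} = s + \left(-42 + s\right) \left(34 + s\right)$ ($S{\left(s \right)} = s + \left(s - 42\right) \left(s + 34\right) = s + \left(-42 + s\right) \left(34 + s\right)$)
$- S{\left(q{\left(6,5 \right)} + 6 \left(-1\right) \right)} = - (-1428 + \left(0 + 6 \left(-1\right)\right)^{2} - 7 \left(0 + 6 \left(-1\right)\right)) = - (-1428 + \left(0 - 6\right)^{2} - 7 \left(0 - 6\right)) = - (-1428 + \left(-6\right)^{2} - -42) = - (-1428 + 36 + 42) = \left(-1\right) \left(-1350\right) = 1350$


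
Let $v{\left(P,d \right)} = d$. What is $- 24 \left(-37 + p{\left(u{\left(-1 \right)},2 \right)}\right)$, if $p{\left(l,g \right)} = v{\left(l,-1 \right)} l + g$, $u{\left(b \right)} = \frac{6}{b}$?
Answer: $696$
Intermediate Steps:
$p{\left(l,g \right)} = g - l$ ($p{\left(l,g \right)} = - l + g = g - l$)
$- 24 \left(-37 + p{\left(u{\left(-1 \right)},2 \right)}\right) = - 24 \left(-37 - \left(-2 + \frac{6}{-1}\right)\right) = - 24 \left(-37 - \left(-2 + 6 \left(-1\right)\right)\right) = - 24 \left(-37 + \left(2 - -6\right)\right) = - 24 \left(-37 + \left(2 + 6\right)\right) = - 24 \left(-37 + 8\right) = \left(-24\right) \left(-29\right) = 696$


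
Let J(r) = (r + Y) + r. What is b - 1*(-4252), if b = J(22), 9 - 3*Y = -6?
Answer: 4301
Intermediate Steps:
Y = 5 (Y = 3 - 1/3*(-6) = 3 + 2 = 5)
J(r) = 5 + 2*r (J(r) = (r + 5) + r = (5 + r) + r = 5 + 2*r)
b = 49 (b = 5 + 2*22 = 5 + 44 = 49)
b - 1*(-4252) = 49 - 1*(-4252) = 49 + 4252 = 4301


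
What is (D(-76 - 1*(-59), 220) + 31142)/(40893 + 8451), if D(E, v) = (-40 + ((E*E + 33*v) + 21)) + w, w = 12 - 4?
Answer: 4835/6168 ≈ 0.78388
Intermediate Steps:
w = 8
D(E, v) = -11 + E**2 + 33*v (D(E, v) = (-40 + ((E*E + 33*v) + 21)) + 8 = (-40 + ((E**2 + 33*v) + 21)) + 8 = (-40 + (21 + E**2 + 33*v)) + 8 = (-19 + E**2 + 33*v) + 8 = -11 + E**2 + 33*v)
(D(-76 - 1*(-59), 220) + 31142)/(40893 + 8451) = ((-11 + (-76 - 1*(-59))**2 + 33*220) + 31142)/(40893 + 8451) = ((-11 + (-76 + 59)**2 + 7260) + 31142)/49344 = ((-11 + (-17)**2 + 7260) + 31142)*(1/49344) = ((-11 + 289 + 7260) + 31142)*(1/49344) = (7538 + 31142)*(1/49344) = 38680*(1/49344) = 4835/6168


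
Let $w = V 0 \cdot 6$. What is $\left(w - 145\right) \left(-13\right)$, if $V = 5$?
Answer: $1885$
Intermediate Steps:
$w = 0$ ($w = 5 \cdot 0 \cdot 6 = 0 \cdot 6 = 0$)
$\left(w - 145\right) \left(-13\right) = \left(0 - 145\right) \left(-13\right) = \left(-145\right) \left(-13\right) = 1885$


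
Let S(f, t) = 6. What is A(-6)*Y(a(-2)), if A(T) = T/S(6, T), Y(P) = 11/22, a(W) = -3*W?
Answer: -1/2 ≈ -0.50000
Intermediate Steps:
Y(P) = 1/2 (Y(P) = 11*(1/22) = 1/2)
A(T) = T/6
A(-6)*Y(a(-2)) = ((1/6)*(-6))*(1/2) = -1*1/2 = -1/2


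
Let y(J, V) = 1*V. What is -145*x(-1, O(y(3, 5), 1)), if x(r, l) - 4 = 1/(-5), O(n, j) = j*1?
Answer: -551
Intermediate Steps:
y(J, V) = V
O(n, j) = j
x(r, l) = 19/5 (x(r, l) = 4 + 1/(-5) = 4 + 1*(-1/5) = 4 - 1/5 = 19/5)
-145*x(-1, O(y(3, 5), 1)) = -145*19/5 = -551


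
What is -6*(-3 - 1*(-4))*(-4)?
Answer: 24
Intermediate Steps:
-6*(-3 - 1*(-4))*(-4) = -6*(-3 + 4)*(-4) = -6*1*(-4) = -6*(-4) = 24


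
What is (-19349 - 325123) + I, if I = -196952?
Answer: -541424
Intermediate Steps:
(-19349 - 325123) + I = (-19349 - 325123) - 196952 = -344472 - 196952 = -541424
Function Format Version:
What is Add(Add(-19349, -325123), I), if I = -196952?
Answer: -541424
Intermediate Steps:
Add(Add(-19349, -325123), I) = Add(Add(-19349, -325123), -196952) = Add(-344472, -196952) = -541424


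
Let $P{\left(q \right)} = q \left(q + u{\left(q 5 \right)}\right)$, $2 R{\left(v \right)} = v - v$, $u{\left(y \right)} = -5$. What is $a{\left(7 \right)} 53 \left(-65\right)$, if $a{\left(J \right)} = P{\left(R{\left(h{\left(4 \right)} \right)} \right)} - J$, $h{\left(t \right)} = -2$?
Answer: $24115$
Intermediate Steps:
$R{\left(v \right)} = 0$ ($R{\left(v \right)} = \frac{v - v}{2} = \frac{1}{2} \cdot 0 = 0$)
$P{\left(q \right)} = q \left(-5 + q\right)$ ($P{\left(q \right)} = q \left(q - 5\right) = q \left(-5 + q\right)$)
$a{\left(J \right)} = - J$ ($a{\left(J \right)} = 0 \left(-5 + 0\right) - J = 0 \left(-5\right) - J = 0 - J = - J$)
$a{\left(7 \right)} 53 \left(-65\right) = \left(-1\right) 7 \cdot 53 \left(-65\right) = \left(-7\right) 53 \left(-65\right) = \left(-371\right) \left(-65\right) = 24115$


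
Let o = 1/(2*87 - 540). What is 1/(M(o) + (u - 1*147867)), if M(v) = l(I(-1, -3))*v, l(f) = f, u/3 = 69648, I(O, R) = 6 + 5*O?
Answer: 366/22354181 ≈ 1.6373e-5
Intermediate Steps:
u = 208944 (u = 3*69648 = 208944)
o = -1/366 (o = 1/(174 - 540) = 1/(-366) = -1/366 ≈ -0.0027322)
M(v) = v (M(v) = (6 + 5*(-1))*v = (6 - 5)*v = 1*v = v)
1/(M(o) + (u - 1*147867)) = 1/(-1/366 + (208944 - 1*147867)) = 1/(-1/366 + (208944 - 147867)) = 1/(-1/366 + 61077) = 1/(22354181/366) = 366/22354181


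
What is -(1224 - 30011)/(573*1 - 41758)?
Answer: -28787/41185 ≈ -0.69897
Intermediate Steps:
-(1224 - 30011)/(573*1 - 41758) = -(-28787)/(573 - 41758) = -(-28787)/(-41185) = -(-28787)*(-1)/41185 = -1*28787/41185 = -28787/41185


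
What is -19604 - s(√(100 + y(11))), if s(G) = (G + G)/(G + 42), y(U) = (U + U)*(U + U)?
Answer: -5782888/295 - 42*√146/295 ≈ -19605.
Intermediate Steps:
y(U) = 4*U² (y(U) = (2*U)*(2*U) = 4*U²)
s(G) = 2*G/(42 + G) (s(G) = (2*G)/(42 + G) = 2*G/(42 + G))
-19604 - s(√(100 + y(11))) = -19604 - 2*√(100 + 4*11²)/(42 + √(100 + 4*11²)) = -19604 - 2*√(100 + 4*121)/(42 + √(100 + 4*121)) = -19604 - 2*√(100 + 484)/(42 + √(100 + 484)) = -19604 - 2*√584/(42 + √584) = -19604 - 2*2*√146/(42 + 2*√146) = -19604 - 4*√146/(42 + 2*√146)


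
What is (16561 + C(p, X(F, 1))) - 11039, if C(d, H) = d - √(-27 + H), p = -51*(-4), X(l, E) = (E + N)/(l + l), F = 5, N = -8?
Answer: 5726 - I*√2770/10 ≈ 5726.0 - 5.2631*I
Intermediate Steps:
X(l, E) = (-8 + E)/(2*l) (X(l, E) = (E - 8)/(l + l) = (-8 + E)/((2*l)) = (-8 + E)*(1/(2*l)) = (-8 + E)/(2*l))
p = 204
(16561 + C(p, X(F, 1))) - 11039 = (16561 + (204 - √(-27 + (½)*(-8 + 1)/5))) - 11039 = (16561 + (204 - √(-27 + (½)*(⅕)*(-7)))) - 11039 = (16561 + (204 - √(-27 - 7/10))) - 11039 = (16561 + (204 - √(-277/10))) - 11039 = (16561 + (204 - I*√2770/10)) - 11039 = (16765 - I*√2770/10) - 11039 = 5726 - I*√2770/10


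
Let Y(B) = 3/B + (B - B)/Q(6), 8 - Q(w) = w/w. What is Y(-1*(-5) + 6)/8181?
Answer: 1/29997 ≈ 3.3337e-5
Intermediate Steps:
Q(w) = 7 (Q(w) = 8 - w/w = 8 - 1*1 = 8 - 1 = 7)
Y(B) = 3/B (Y(B) = 3/B + (B - B)/7 = 3/B + 0*(⅐) = 3/B + 0 = 3/B)
Y(-1*(-5) + 6)/8181 = (3/(-1*(-5) + 6))/8181 = (3/(5 + 6))*(1/8181) = (3/11)*(1/8181) = 1/29997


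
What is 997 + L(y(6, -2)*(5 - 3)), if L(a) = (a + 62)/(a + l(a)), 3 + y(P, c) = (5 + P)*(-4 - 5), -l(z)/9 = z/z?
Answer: 2993/3 ≈ 997.67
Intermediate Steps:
l(z) = -9 (l(z) = -9*z/z = -9*1 = -9)
y(P, c) = -48 - 9*P (y(P, c) = -3 + (5 + P)*(-4 - 5) = -3 + (5 + P)*(-9) = -3 + (-45 - 9*P) = -48 - 9*P)
L(a) = (62 + a)/(-9 + a) (L(a) = (a + 62)/(a - 9) = (62 + a)/(-9 + a))
997 + L(y(6, -2)*(5 - 3)) = 997 + (62 + (-48 - 9*6)*(5 - 3))/(-9 + (-48 - 9*6)*(5 - 3)) = 997 + (62 + (-48 - 54)*2)/(-9 + (-48 - 54)*2) = 997 + (62 - 102*2)/(-9 - 102*2) = 997 + (62 - 204)/(-9 - 204) = 997 - 142/(-213) = 997 - 1/213*(-142) = 997 + ⅔ = 2993/3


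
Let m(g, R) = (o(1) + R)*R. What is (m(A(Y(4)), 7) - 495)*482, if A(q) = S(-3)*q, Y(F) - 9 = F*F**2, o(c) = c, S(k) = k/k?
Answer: -211598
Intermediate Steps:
S(k) = 1
Y(F) = 9 + F**3 (Y(F) = 9 + F*F**2 = 9 + F**3)
A(q) = q (A(q) = 1*q = q)
m(g, R) = R*(1 + R) (m(g, R) = (1 + R)*R = R*(1 + R))
(m(A(Y(4)), 7) - 495)*482 = (7*(1 + 7) - 495)*482 = (7*8 - 495)*482 = (56 - 495)*482 = -439*482 = -211598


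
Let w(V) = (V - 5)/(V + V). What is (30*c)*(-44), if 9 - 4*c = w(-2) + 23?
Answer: 10395/2 ≈ 5197.5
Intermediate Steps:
w(V) = (-5 + V)/(2*V) (w(V) = (-5 + V)/((2*V)) = (-5 + V)*(1/(2*V)) = (-5 + V)/(2*V))
c = -63/16 (c = 9/4 - ((1/2)*(-5 - 2)/(-2) + 23)/4 = 9/4 - ((1/2)*(-1/2)*(-7) + 23)/4 = 9/4 - (7/4 + 23)/4 = 9/4 - 1/4*99/4 = 9/4 - 99/16 = -63/16 ≈ -3.9375)
(30*c)*(-44) = (30*(-63/16))*(-44) = -945/8*(-44) = 10395/2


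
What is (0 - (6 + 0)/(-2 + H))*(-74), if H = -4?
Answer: -74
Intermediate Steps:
(0 - (6 + 0)/(-2 + H))*(-74) = (0 - (6 + 0)/(-2 - 4))*(-74) = (0 - 6/(-6))*(-74) = (0 - 6*(-1)/6)*(-74) = (0 - 1*(-1))*(-74) = (0 + 1)*(-74) = 1*(-74) = -74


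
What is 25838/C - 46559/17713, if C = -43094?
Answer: -1232041020/381662011 ≈ -3.2281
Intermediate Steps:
25838/C - 46559/17713 = 25838/(-43094) - 46559/17713 = 25838*(-1/43094) - 46559*1/17713 = -12919/21547 - 46559/17713 = -1232041020/381662011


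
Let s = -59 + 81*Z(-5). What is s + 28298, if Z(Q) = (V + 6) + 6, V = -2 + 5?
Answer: 29454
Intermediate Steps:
V = 3
Z(Q) = 15 (Z(Q) = (3 + 6) + 6 = 9 + 6 = 15)
s = 1156 (s = -59 + 81*15 = -59 + 1215 = 1156)
s + 28298 = 1156 + 28298 = 29454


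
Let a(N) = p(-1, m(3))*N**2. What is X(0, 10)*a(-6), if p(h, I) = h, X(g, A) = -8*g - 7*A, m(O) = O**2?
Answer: 2520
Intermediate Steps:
a(N) = -N**2
X(0, 10)*a(-6) = (-8*0 - 7*10)*(-1*(-6)**2) = (0 - 70)*(-1*36) = -70*(-36) = 2520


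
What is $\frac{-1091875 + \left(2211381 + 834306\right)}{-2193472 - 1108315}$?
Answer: $- \frac{1953812}{3301787} \approx -0.59174$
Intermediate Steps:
$\frac{-1091875 + \left(2211381 + 834306\right)}{-2193472 - 1108315} = \frac{-1091875 + 3045687}{-3301787} = 1953812 \left(- \frac{1}{3301787}\right) = - \frac{1953812}{3301787}$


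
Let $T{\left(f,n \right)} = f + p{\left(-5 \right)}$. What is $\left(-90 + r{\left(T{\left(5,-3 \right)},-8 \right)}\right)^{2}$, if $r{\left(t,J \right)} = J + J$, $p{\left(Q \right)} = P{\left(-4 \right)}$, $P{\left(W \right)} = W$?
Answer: $11236$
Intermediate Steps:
$p{\left(Q \right)} = -4$
$T{\left(f,n \right)} = -4 + f$ ($T{\left(f,n \right)} = f - 4 = -4 + f$)
$r{\left(t,J \right)} = 2 J$
$\left(-90 + r{\left(T{\left(5,-3 \right)},-8 \right)}\right)^{2} = \left(-90 + 2 \left(-8\right)\right)^{2} = \left(-90 - 16\right)^{2} = \left(-106\right)^{2} = 11236$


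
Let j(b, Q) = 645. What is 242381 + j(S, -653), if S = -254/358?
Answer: 243026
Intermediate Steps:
S = -127/179 (S = -254*1/358 = -127/179 ≈ -0.70950)
242381 + j(S, -653) = 242381 + 645 = 243026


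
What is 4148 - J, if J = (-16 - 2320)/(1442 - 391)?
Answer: 4361884/1051 ≈ 4150.2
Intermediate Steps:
J = -2336/1051 ≈ -2.2226
4148 - J = 4148 - 1*(-2336/1051) = 4148 + 2336/1051 = 4361884/1051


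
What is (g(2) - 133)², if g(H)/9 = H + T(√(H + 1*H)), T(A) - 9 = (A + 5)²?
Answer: 165649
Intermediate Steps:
T(A) = 9 + (5 + A)² (T(A) = 9 + (A + 5)² = 9 + (5 + A)²)
g(H) = 81 + 9*H + 9*(5 + √2*√H)² (g(H) = 9*(H + (9 + (5 + √(H + 1*H))²)) = 9*(H + (9 + (5 + √(H + H))²)) = 9*(H + (9 + (5 + √(2*H))²)) = 9*(H + (9 + (5 + √2*√H)²)) = 9*(9 + H + (5 + √2*√H)²) = 81 + 9*H + 9*(5 + √2*√H)²)
(g(2) - 133)² = ((306 + 27*2 + 90*√2*√2) - 133)² = ((306 + 54 + 180) - 133)² = (540 - 133)² = 407² = 165649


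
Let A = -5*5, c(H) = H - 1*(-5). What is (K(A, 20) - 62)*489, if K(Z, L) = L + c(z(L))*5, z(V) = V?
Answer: 40587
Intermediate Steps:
c(H) = 5 + H (c(H) = H + 5 = 5 + H)
A = -25
K(Z, L) = 25 + 6*L (K(Z, L) = L + (5 + L)*5 = L + (25 + 5*L) = 25 + 6*L)
(K(A, 20) - 62)*489 = ((25 + 6*20) - 62)*489 = ((25 + 120) - 62)*489 = (145 - 62)*489 = 83*489 = 40587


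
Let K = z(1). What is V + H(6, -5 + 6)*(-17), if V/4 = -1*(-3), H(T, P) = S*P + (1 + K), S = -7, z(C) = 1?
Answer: 97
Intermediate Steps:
K = 1
H(T, P) = 2 - 7*P (H(T, P) = -7*P + (1 + 1) = -7*P + 2 = 2 - 7*P)
V = 12 (V = 4*(-1*(-3)) = 4*3 = 12)
V + H(6, -5 + 6)*(-17) = 12 + (2 - 7*(-5 + 6))*(-17) = 12 + (2 - 7*1)*(-17) = 12 + (2 - 7)*(-17) = 12 - 5*(-17) = 12 + 85 = 97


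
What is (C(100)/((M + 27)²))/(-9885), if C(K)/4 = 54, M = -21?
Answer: -2/3295 ≈ -0.00060698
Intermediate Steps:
C(K) = 216 (C(K) = 4*54 = 216)
(C(100)/((M + 27)²))/(-9885) = (216/((-21 + 27)²))/(-9885) = (216/(6²))*(-1/9885) = (216/36)*(-1/9885) = (216*(1/36))*(-1/9885) = 6*(-1/9885) = -2/3295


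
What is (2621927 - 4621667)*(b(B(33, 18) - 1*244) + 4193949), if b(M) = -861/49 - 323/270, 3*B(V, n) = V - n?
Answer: -528366512689462/63 ≈ -8.3868e+12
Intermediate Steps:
B(V, n) = -n/3 + V/3 (B(V, n) = (V - n)/3 = -n/3 + V/3)
b(M) = -35471/1890 (b(M) = -861*1/49 - 323*1/270 = -123/7 - 323/270 = -35471/1890)
(2621927 - 4621667)*(b(B(33, 18) - 1*244) + 4193949) = (2621927 - 4621667)*(-35471/1890 + 4193949) = -1999740*7926528139/1890 = -528366512689462/63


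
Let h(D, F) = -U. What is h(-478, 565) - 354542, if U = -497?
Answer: -354045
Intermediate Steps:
h(D, F) = 497 (h(D, F) = -1*(-497) = 497)
h(-478, 565) - 354542 = 497 - 354542 = -354045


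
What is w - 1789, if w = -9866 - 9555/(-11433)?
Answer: -44414020/3811 ≈ -11654.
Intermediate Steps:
w = -37596141/3811 (w = -9866 - 9555*(-1)/11433 = -9866 - 1*(-3185/3811) = -9866 + 3185/3811 = -37596141/3811 ≈ -9865.2)
w - 1789 = -37596141/3811 - 1789 = -44414020/3811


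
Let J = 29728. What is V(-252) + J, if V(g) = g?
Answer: 29476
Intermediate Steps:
V(-252) + J = -252 + 29728 = 29476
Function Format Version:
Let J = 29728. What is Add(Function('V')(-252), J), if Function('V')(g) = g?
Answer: 29476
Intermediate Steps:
Add(Function('V')(-252), J) = Add(-252, 29728) = 29476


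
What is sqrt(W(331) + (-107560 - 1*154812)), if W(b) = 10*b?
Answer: I*sqrt(259062) ≈ 508.98*I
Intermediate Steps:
sqrt(W(331) + (-107560 - 1*154812)) = sqrt(10*331 + (-107560 - 1*154812)) = sqrt(3310 + (-107560 - 154812)) = sqrt(3310 - 262372) = sqrt(-259062) = I*sqrt(259062)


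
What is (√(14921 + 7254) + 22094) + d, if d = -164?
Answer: 21930 + 5*√887 ≈ 22079.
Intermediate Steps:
(√(14921 + 7254) + 22094) + d = (√(14921 + 7254) + 22094) - 164 = (√22175 + 22094) - 164 = (5*√887 + 22094) - 164 = (22094 + 5*√887) - 164 = 21930 + 5*√887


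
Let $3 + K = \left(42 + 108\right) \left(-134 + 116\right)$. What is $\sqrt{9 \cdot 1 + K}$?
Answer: $i \sqrt{2694} \approx 51.904 i$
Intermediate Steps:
$K = -2703$ ($K = -3 + \left(42 + 108\right) \left(-134 + 116\right) = -3 + 150 \left(-18\right) = -3 - 2700 = -2703$)
$\sqrt{9 \cdot 1 + K} = \sqrt{9 \cdot 1 - 2703} = \sqrt{9 - 2703} = \sqrt{-2694} = i \sqrt{2694}$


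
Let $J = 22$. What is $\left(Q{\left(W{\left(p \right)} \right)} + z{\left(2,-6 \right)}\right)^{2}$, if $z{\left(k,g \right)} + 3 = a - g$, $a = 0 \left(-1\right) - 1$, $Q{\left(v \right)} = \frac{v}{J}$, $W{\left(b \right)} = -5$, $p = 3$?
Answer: $\frac{1521}{484} \approx 3.1426$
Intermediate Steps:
$Q{\left(v \right)} = \frac{v}{22}$
$a = -1$ ($a = 0 - 1 = -1$)
$z{\left(k,g \right)} = -4 - g$ ($z{\left(k,g \right)} = -3 - \left(1 + g\right) = -4 - g$)
$\left(Q{\left(W{\left(p \right)} \right)} + z{\left(2,-6 \right)}\right)^{2} = \left(\frac{1}{22} \left(-5\right) - -2\right)^{2} = \left(- \frac{5}{22} + \left(-4 + 6\right)\right)^{2} = \left(- \frac{5}{22} + 2\right)^{2} = \left(\frac{39}{22}\right)^{2} = \frac{1521}{484}$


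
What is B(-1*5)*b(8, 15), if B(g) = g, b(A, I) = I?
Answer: -75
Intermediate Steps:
B(-1*5)*b(8, 15) = -1*5*15 = -5*15 = -75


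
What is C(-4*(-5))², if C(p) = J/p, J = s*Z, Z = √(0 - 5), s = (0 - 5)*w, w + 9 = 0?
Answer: -405/16 ≈ -25.313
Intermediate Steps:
w = -9 (w = -9 + 0 = -9)
s = 45 (s = (0 - 5)*(-9) = -5*(-9) = 45)
Z = I*√5 (Z = √(-5) = I*√5 ≈ 2.2361*I)
J = 45*I*√5 (J = 45*(I*√5) = 45*I*√5 ≈ 100.62*I)
C(p) = 45*I*√5/p (C(p) = (45*I*√5)/p = 45*I*√5/p)
C(-4*(-5))² = (45*I*√5/((-4*(-5))))² = (45*I*√5/20)² = (45*I*√5*(1/20))² = (9*I*√5/4)² = -405/16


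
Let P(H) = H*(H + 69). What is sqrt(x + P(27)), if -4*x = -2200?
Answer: sqrt(3142) ≈ 56.054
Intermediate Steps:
P(H) = H*(69 + H)
x = 550 (x = -1/4*(-2200) = 550)
sqrt(x + P(27)) = sqrt(550 + 27*(69 + 27)) = sqrt(550 + 27*96) = sqrt(550 + 2592) = sqrt(3142)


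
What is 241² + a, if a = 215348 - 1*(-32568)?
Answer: 305997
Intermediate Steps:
a = 247916 (a = 215348 + 32568 = 247916)
241² + a = 241² + 247916 = 58081 + 247916 = 305997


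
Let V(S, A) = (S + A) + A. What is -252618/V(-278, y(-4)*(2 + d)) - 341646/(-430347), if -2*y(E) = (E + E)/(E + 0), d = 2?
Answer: 18135184867/20513207 ≈ 884.07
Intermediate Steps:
y(E) = -1 (y(E) = -(E + E)/(2*(E + 0)) = -2*E/(2*E) = -½*2 = -1)
V(S, A) = S + 2*A (V(S, A) = (A + S) + A = S + 2*A)
-252618/V(-278, y(-4)*(2 + d)) - 341646/(-430347) = -252618/(-278 + 2*(-(2 + 2))) - 341646/(-430347) = -252618/(-278 + 2*(-1*4)) - 341646*(-1/430347) = -252618/(-278 + 2*(-4)) + 113882/143449 = -252618/(-278 - 8) + 113882/143449 = -252618/(-286) + 113882/143449 = -252618*(-1/286) + 113882/143449 = 126309/143 + 113882/143449 = 18135184867/20513207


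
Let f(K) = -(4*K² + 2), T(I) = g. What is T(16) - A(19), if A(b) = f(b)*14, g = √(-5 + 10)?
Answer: 20244 + √5 ≈ 20246.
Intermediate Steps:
g = √5 ≈ 2.2361
T(I) = √5
f(K) = -2 - 4*K² (f(K) = -(2 + 4*K²) = -2 - 4*K²)
A(b) = -28 - 56*b² (A(b) = (-2 - 4*b²)*14 = -28 - 56*b²)
T(16) - A(19) = √5 - (-28 - 56*19²) = √5 - (-28 - 56*361) = √5 - (-28 - 20216) = √5 - 1*(-20244) = √5 + 20244 = 20244 + √5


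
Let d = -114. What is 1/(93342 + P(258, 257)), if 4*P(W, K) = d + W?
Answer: 1/93378 ≈ 1.0709e-5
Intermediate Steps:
P(W, K) = -57/2 + W/4 (P(W, K) = (-114 + W)/4 = -57/2 + W/4)
1/(93342 + P(258, 257)) = 1/(93342 + (-57/2 + (¼)*258)) = 1/(93342 + (-57/2 + 129/2)) = 1/(93342 + 36) = 1/93378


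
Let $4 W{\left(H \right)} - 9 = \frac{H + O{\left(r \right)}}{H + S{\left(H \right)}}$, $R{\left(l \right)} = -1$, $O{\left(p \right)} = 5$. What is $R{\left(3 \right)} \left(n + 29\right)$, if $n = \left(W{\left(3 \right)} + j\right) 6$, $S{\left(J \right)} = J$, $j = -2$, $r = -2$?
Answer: $- \frac{65}{2} \approx -32.5$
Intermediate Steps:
$W{\left(H \right)} = \frac{9}{4} + \frac{5 + H}{8 H}$ ($W{\left(H \right)} = \frac{9}{4} + \frac{\left(H + 5\right) \frac{1}{H + H}}{4} = \frac{9}{4} + \frac{\left(5 + H\right) \frac{1}{2 H}}{4} = \frac{9}{4} + \frac{\frac{1}{2} \frac{1}{H} \left(5 + H\right)}{4} = \frac{9}{4} + \frac{5 + H}{8 H}$)
$n = \frac{7}{2}$ ($n = \left(\frac{5 + 19 \cdot 3}{8 \cdot 3} - 2\right) 6 = \left(\frac{1}{8} \cdot \frac{1}{3} \left(5 + 57\right) - 2\right) 6 = \left(\frac{1}{8} \cdot \frac{1}{3} \cdot 62 - 2\right) 6 = \left(\frac{31}{12} - 2\right) 6 = \frac{7}{12} \cdot 6 = \frac{7}{2} \approx 3.5$)
$R{\left(3 \right)} \left(n + 29\right) = - (\frac{7}{2} + 29) = \left(-1\right) \frac{65}{2} = - \frac{65}{2}$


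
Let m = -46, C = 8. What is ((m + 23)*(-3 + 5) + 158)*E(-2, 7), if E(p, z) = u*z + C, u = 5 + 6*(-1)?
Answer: 112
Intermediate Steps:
u = -1 (u = 5 - 6 = -1)
E(p, z) = 8 - z (E(p, z) = -z + 8 = 8 - z)
((m + 23)*(-3 + 5) + 158)*E(-2, 7) = ((-46 + 23)*(-3 + 5) + 158)*(8 - 1*7) = (-23*2 + 158)*(8 - 7) = (-46 + 158)*1 = 112*1 = 112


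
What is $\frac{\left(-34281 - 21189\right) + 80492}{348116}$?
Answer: $\frac{12511}{174058} \approx 0.071878$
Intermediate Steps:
$\frac{\left(-34281 - 21189\right) + 80492}{348116} = \left(-55470 + 80492\right) \frac{1}{348116} = 25022 \cdot \frac{1}{348116} = \frac{12511}{174058}$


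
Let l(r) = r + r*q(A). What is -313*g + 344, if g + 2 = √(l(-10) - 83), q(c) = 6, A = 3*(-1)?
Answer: 970 - 939*I*√17 ≈ 970.0 - 3871.6*I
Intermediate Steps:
A = -3
l(r) = 7*r (l(r) = r + r*6 = r + 6*r = 7*r)
g = -2 + 3*I*√17 (g = -2 + √(7*(-10) - 83) = -2 + √(-70 - 83) = -2 + √(-153) = -2 + 3*I*√17 ≈ -2.0 + 12.369*I)
-313*g + 344 = -313*(-2 + 3*I*√17) + 344 = (626 - 939*I*√17) + 344 = 970 - 939*I*√17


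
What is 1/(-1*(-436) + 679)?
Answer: 1/1115 ≈ 0.00089686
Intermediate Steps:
1/(-1*(-436) + 679) = 1/(436 + 679) = 1/1115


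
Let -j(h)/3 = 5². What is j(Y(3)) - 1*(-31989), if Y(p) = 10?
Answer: 31914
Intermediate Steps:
j(h) = -75 (j(h) = -3*5² = -3*25 = -75)
j(Y(3)) - 1*(-31989) = -75 - 1*(-31989) = -75 + 31989 = 31914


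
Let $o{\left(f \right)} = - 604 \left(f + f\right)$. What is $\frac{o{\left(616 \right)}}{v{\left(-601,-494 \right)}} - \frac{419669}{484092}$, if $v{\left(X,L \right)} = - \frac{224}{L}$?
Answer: $- \frac{794428309925}{484092} \approx -1.6411 \cdot 10^{6}$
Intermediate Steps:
$o{\left(f \right)} = - 1208 f$ ($o{\left(f \right)} = - 604 \cdot 2 f = - 1208 f$)
$\frac{o{\left(616 \right)}}{v{\left(-601,-494 \right)}} - \frac{419669}{484092} = \frac{\left(-1208\right) 616}{\left(-224\right) \frac{1}{-494}} - \frac{419669}{484092} = - \frac{744128}{\left(-224\right) \left(- \frac{1}{494}\right)} - \frac{419669}{484092} = - \frac{744128}{\frac{112}{247}} - \frac{419669}{484092} = \left(-744128\right) \frac{247}{112} - \frac{419669}{484092} = -1641068 - \frac{419669}{484092} = - \frac{794428309925}{484092}$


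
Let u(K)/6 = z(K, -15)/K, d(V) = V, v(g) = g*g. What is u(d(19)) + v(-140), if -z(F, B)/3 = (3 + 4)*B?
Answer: 374290/19 ≈ 19699.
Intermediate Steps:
v(g) = g²
z(F, B) = -21*B (z(F, B) = -3*(3 + 4)*B = -21*B)
u(K) = 1890/K (u(K) = 6*((-21*(-15))/K) = 6*(315/K) = 1890/K)
u(d(19)) + v(-140) = 1890/19 + (-140)² = 1890*(1/19) + 19600 = 1890/19 + 19600 = 374290/19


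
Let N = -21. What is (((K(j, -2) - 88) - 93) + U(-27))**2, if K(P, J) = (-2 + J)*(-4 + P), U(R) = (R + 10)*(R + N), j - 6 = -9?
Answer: 439569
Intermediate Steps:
j = -3 (j = 6 - 9 = -3)
U(R) = (-21 + R)*(10 + R) (U(R) = (R + 10)*(R - 21) = (10 + R)*(-21 + R) = (-21 + R)*(10 + R))
K(P, J) = (-4 + P)*(-2 + J)
(((K(j, -2) - 88) - 93) + U(-27))**2 = ((((8 - 4*(-2) - 2*(-3) - 2*(-3)) - 88) - 93) + (-210 + (-27)**2 - 11*(-27)))**2 = ((((8 + 8 + 6 + 6) - 88) - 93) + (-210 + 729 + 297))**2 = (((28 - 88) - 93) + 816)**2 = ((-60 - 93) + 816)**2 = (-153 + 816)**2 = 663**2 = 439569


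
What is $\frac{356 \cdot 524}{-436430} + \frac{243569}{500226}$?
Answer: $\frac{6493329863}{109156816590} \approx 0.059486$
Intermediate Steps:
$\frac{356 \cdot 524}{-436430} + \frac{243569}{500226} = 186544 \left(- \frac{1}{436430}\right) + 243569 \cdot \frac{1}{500226} = - \frac{93272}{218215} + \frac{243569}{500226} = \frac{6493329863}{109156816590}$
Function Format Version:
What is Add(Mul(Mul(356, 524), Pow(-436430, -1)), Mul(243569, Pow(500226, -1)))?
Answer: Rational(6493329863, 109156816590) ≈ 0.059486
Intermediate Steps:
Add(Mul(Mul(356, 524), Pow(-436430, -1)), Mul(243569, Pow(500226, -1))) = Add(Mul(186544, Rational(-1, 436430)), Mul(243569, Rational(1, 500226))) = Add(Rational(-93272, 218215), Rational(243569, 500226)) = Rational(6493329863, 109156816590)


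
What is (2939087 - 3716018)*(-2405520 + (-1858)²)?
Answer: -813170169564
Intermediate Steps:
(2939087 - 3716018)*(-2405520 + (-1858)²) = -776931*(-2405520 + 3452164) = -776931*1046644 = -813170169564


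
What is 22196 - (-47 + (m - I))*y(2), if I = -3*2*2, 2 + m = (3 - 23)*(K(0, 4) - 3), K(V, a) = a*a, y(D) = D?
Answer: 22790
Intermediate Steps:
K(V, a) = a²
m = -262 (m = -2 + (3 - 23)*(4² - 3) = -2 - 20*(16 - 3) = -2 - 20*13 = -2 - 260 = -262)
I = -12 (I = -6*2 = -12)
22196 - (-47 + (m - I))*y(2) = 22196 - (-47 + (-262 - 1*(-12)))*2 = 22196 - (-47 + (-262 + 12))*2 = 22196 - (-47 - 250)*2 = 22196 - (-297)*2 = 22196 - 1*(-594) = 22196 + 594 = 22790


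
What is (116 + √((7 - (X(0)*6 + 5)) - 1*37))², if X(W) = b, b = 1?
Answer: (116 + I*√41)² ≈ 13415.0 + 1485.5*I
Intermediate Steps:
X(W) = 1
(116 + √((7 - (X(0)*6 + 5)) - 1*37))² = (116 + √((7 - (1*6 + 5)) - 1*37))² = (116 + √((7 - (6 + 5)) - 37))² = (116 + √((7 - 1*11) - 37))² = (116 + √((7 - 11) - 37))² = (116 + √(-4 - 37))² = (116 + √(-41))² = (116 + I*√41)²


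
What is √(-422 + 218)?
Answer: 2*I*√51 ≈ 14.283*I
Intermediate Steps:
√(-422 + 218) = √(-204) = 2*I*√51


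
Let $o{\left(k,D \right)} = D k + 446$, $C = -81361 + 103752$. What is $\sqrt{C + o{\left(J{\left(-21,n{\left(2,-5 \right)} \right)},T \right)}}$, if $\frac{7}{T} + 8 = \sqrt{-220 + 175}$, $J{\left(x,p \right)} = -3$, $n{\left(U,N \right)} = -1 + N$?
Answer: $\frac{\sqrt{271344709 + 6867 i \sqrt{5}}}{109} \approx 151.12 + 0.004276 i$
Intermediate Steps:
$C = 22391$
$T = \frac{7}{-8 + 3 i \sqrt{5}}$ ($T = \frac{7}{-8 + \sqrt{-220 + 175}} = \frac{7}{-8 + \sqrt{-45}} = \frac{7}{-8 + 3 i \sqrt{5}} \approx -0.51376 - 0.4308 i$)
$o{\left(k,D \right)} = 446 + D k$
$\sqrt{C + o{\left(J{\left(-21,n{\left(2,-5 \right)} \right)},T \right)}} = \sqrt{22391 + \left(446 + \left(- \frac{56}{109} - \frac{21 i \sqrt{5}}{109}\right) \left(-3\right)\right)} = \sqrt{22391 + \left(446 + \left(\frac{168}{109} + \frac{63 i \sqrt{5}}{109}\right)\right)} = \sqrt{22391 + \left(\frac{48782}{109} + \frac{63 i \sqrt{5}}{109}\right)} = \sqrt{\frac{2489401}{109} + \frac{63 i \sqrt{5}}{109}}$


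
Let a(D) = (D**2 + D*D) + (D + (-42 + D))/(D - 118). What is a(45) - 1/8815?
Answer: 2605731557/643495 ≈ 4049.3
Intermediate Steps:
a(D) = 2*D**2 + (-42 + 2*D)/(-118 + D) (a(D) = (D**2 + D**2) + (-42 + 2*D)/(-118 + D) = 2*D**2 + (-42 + 2*D)/(-118 + D))
a(45) - 1/8815 = 2*(-21 + 45 + 45**3 - 118*45**2)/(-118 + 45) - 1/8815 = 2*(-21 + 45 + 91125 - 118*2025)/(-73) - 1*1/8815 = 2*(-1/73)*(-21 + 45 + 91125 - 238950) - 1/8815 = 2*(-1/73)*(-147801) - 1/8815 = 295602/73 - 1/8815 = 2605731557/643495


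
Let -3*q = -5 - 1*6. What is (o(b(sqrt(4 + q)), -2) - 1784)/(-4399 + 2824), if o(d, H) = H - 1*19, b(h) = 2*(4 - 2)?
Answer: 361/315 ≈ 1.1460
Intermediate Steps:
q = 11/3 (q = -(-5 - 1*6)/3 = -(-5 - 6)/3 = -1/3*(-11) = 11/3 ≈ 3.6667)
b(h) = 4 (b(h) = 2*2 = 4)
o(d, H) = -19 + H (o(d, H) = H - 19 = -19 + H)
(o(b(sqrt(4 + q)), -2) - 1784)/(-4399 + 2824) = ((-19 - 2) - 1784)/(-4399 + 2824) = (-21 - 1784)/(-1575) = -1805*(-1/1575) = 361/315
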